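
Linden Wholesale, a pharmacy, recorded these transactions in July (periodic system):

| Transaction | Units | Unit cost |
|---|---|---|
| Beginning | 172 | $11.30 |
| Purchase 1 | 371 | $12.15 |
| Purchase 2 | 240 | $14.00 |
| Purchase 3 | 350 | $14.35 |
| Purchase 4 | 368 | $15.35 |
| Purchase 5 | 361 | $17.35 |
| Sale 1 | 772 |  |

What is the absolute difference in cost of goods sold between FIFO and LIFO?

$2,871.95

FIFO COGS: 172 @ $11.30 + 371 @ $12.15 + 229 @ $14.00 = $9,657.25
LIFO COGS: 361 @ $17.35 + 368 @ $15.35 + 43 @ $14.35 = $12,529.20
Difference = |$9,657.25 − $12,529.20| = $2,871.95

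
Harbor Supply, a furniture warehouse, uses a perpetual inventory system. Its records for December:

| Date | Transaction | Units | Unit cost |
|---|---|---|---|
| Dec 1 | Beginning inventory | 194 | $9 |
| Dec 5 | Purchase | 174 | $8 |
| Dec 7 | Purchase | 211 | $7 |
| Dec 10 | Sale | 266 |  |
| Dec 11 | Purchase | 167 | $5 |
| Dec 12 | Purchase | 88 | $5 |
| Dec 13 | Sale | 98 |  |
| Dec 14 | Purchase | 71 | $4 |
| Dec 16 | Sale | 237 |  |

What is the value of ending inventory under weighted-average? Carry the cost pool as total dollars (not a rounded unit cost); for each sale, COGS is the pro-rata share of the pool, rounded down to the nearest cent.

Ending inventory = $1,912.45

After Dec 1: 194 on hand, pool $1,746.00 (≈ $9.0000 each)
After Dec 5: 368 on hand, pool $3,138.00 (≈ $8.5272 each)
After Dec 7: 579 on hand, pool $4,615.00 (≈ $7.9706 each)
Dec 10, sell 266: 266/579 × $4,615.00 → $2,120.18
After Dec 11: 480 on hand, pool $3,329.82 (≈ $6.9371 each)
After Dec 12: 568 on hand, pool $3,769.82 (≈ $6.6370 each)
Dec 13, sell 98: 98/568 × $3,769.82 → $650.42
After Dec 14: 541 on hand, pool $3,403.40 (≈ $6.2909 each)
Dec 16, sell 237: 237/541 × $3,403.40 → $1,490.95
Total COGS = $2,120.18 + $650.42 + $1,490.95 = $4,261.55
Ending inventory (cost pool remaining) = $1,912.45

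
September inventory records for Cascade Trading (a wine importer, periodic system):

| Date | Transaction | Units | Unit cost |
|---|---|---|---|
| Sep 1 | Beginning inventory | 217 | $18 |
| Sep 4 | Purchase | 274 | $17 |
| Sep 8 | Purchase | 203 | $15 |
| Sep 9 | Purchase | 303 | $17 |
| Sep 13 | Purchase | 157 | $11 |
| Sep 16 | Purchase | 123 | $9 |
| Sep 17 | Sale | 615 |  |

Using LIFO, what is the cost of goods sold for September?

Sep 17, 615 sold [LIFO — newest first]: 123 @ $9 + 157 @ $11 + 303 @ $17 + 32 @ $15 = $8,465
Ending inventory: 217 @ $18 + 274 @ $17 + 171 @ $15 = $11,129

COGS = $8,465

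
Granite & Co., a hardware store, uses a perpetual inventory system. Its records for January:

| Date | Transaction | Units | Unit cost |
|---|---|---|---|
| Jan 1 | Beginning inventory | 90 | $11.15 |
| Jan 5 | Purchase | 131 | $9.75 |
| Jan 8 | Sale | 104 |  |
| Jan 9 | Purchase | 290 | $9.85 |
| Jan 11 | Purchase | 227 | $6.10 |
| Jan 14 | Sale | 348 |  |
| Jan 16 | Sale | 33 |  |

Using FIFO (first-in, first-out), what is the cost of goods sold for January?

Jan 8, 104 sold [FIFO — oldest first]: 90 @ $11.15 + 14 @ $9.75 = $1,140.00
Jan 14, 348 sold [FIFO — oldest first]: 117 @ $9.75 + 231 @ $9.85 = $3,416.10
Jan 16, 33 sold [FIFO — oldest first]: 33 @ $9.85 = $325.05
Total COGS = $1,140.00 + $3,416.10 + $325.05 = $4,881.15
Ending inventory: 26 @ $9.85 + 227 @ $6.10 = $1,640.80

COGS = $4,881.15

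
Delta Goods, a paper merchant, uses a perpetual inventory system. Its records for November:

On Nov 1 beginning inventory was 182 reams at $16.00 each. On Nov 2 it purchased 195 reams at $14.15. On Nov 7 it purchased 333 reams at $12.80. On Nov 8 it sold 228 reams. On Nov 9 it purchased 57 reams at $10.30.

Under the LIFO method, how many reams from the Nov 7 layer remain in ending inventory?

105

Nov 8, 228 sold [LIFO — newest first]: 228 @ $12.80 = $2,918.40
Ending inventory: 182 @ $16.00 + 195 @ $14.15 + 105 @ $12.80 + 57 @ $10.30 = $7,602.35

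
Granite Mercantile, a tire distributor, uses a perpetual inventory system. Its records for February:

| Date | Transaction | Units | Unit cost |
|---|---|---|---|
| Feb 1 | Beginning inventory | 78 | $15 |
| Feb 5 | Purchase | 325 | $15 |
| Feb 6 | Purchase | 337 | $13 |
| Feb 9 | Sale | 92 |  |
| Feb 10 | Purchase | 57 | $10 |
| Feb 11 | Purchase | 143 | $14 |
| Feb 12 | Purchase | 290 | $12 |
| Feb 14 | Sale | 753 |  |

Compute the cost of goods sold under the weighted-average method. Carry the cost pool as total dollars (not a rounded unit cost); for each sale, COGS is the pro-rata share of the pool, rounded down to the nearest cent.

COGS = $11,341.80

After Feb 1: 78 on hand, pool $1,170.00 (≈ $15.0000 each)
After Feb 5: 403 on hand, pool $6,045.00 (≈ $15.0000 each)
After Feb 6: 740 on hand, pool $10,426.00 (≈ $14.0892 each)
Feb 9, sell 92: 92/740 × $10,426.00 → $1,296.20
After Feb 10: 705 on hand, pool $9,699.80 (≈ $13.7586 each)
After Feb 11: 848 on hand, pool $11,701.80 (≈ $13.7993 each)
After Feb 12: 1138 on hand, pool $15,181.80 (≈ $13.3408 each)
Feb 14, sell 753: 753/1138 × $15,181.80 → $10,045.60
Total COGS = $1,296.20 + $10,045.60 = $11,341.80
Ending inventory (cost pool remaining) = $5,136.20
Check: goods available $16,478.00 = COGS $11,341.80 + ending $5,136.20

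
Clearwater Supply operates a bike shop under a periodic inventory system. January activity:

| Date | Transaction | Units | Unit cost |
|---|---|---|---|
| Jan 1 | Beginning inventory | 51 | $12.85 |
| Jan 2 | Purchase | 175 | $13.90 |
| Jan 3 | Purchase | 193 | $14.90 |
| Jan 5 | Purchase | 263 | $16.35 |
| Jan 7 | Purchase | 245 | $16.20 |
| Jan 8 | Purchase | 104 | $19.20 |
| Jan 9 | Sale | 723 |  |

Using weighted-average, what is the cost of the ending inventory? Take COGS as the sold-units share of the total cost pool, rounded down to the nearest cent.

Ending inventory = $4,848.36

Jan 9, sell 723: 723/1031 × $16,229.40 → $11,381.04
Ending inventory (cost pool remaining) = $4,848.36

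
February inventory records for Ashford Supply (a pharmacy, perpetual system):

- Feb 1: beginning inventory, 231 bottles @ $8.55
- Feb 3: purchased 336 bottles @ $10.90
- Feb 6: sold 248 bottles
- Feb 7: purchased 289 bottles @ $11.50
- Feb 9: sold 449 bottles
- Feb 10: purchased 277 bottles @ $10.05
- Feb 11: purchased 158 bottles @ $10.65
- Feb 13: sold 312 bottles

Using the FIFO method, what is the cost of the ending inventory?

Ending inventory = $2,928.90

Feb 6, 248 sold [FIFO — oldest first]: 231 @ $8.55 + 17 @ $10.90 = $2,160.35
Feb 9, 449 sold [FIFO — oldest first]: 319 @ $10.90 + 130 @ $11.50 = $4,972.10
Feb 13, 312 sold [FIFO — oldest first]: 159 @ $11.50 + 153 @ $10.05 = $3,366.15
Total COGS = $2,160.35 + $4,972.10 + $3,366.15 = $10,498.60
Ending inventory: 124 @ $10.05 + 158 @ $10.65 = $2,928.90
Check: goods available $13,427.50 = COGS $10,498.60 + ending $2,928.90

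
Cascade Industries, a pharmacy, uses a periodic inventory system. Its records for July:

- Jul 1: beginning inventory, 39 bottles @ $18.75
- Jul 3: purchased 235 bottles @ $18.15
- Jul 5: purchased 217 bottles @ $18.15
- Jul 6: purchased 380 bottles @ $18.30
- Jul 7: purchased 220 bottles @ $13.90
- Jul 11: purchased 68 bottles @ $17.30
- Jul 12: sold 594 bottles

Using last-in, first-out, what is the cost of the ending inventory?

Ending inventory = $10,289.25

Jul 12, 594 sold [LIFO — newest first]: 68 @ $17.30 + 220 @ $13.90 + 306 @ $18.30 = $9,834.20
Ending inventory: 39 @ $18.75 + 235 @ $18.15 + 217 @ $18.15 + 74 @ $18.30 = $10,289.25
Check: goods available $20,123.45 = COGS $9,834.20 + ending $10,289.25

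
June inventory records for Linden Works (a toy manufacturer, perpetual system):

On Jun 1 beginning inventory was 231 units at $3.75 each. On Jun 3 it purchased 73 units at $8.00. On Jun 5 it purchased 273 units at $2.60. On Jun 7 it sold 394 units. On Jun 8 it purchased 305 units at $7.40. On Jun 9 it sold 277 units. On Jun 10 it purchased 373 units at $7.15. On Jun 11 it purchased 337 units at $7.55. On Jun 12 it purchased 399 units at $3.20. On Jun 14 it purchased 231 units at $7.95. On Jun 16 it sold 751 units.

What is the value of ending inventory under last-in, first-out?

Jun 7, 394 sold [LIFO — newest first]: 273 @ $2.60 + 73 @ $8.00 + 48 @ $3.75 = $1,473.80
Jun 9, 277 sold [LIFO — newest first]: 277 @ $7.40 = $2,049.80
Jun 16, 751 sold [LIFO — newest first]: 231 @ $7.95 + 399 @ $3.20 + 121 @ $7.55 = $4,026.80
Total COGS = $1,473.80 + $2,049.80 + $4,026.80 = $7,550.40
Ending inventory: 183 @ $3.75 + 28 @ $7.40 + 373 @ $7.15 + 216 @ $7.55 = $5,191.20
Check: goods available $12,741.60 = COGS $7,550.40 + ending $5,191.20

Ending inventory = $5,191.20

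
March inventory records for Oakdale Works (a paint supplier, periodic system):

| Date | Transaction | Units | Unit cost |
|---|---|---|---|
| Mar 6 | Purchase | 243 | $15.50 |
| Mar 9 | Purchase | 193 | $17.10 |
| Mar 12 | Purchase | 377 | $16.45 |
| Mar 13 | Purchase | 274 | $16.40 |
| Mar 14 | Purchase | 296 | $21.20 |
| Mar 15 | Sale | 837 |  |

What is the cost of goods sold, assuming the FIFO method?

COGS = $13,662.05

Mar 15, 837 sold [FIFO — oldest first]: 243 @ $15.50 + 193 @ $17.10 + 377 @ $16.45 + 24 @ $16.40 = $13,662.05
Ending inventory: 250 @ $16.40 + 296 @ $21.20 = $10,375.20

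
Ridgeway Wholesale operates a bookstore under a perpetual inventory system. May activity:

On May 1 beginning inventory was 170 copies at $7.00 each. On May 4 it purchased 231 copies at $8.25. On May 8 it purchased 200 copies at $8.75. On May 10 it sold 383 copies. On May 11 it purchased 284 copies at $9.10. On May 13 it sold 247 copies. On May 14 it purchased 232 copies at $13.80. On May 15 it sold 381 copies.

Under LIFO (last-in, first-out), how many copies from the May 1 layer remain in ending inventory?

May 10, 383 sold [LIFO — newest first]: 200 @ $8.75 + 183 @ $8.25 = $3,259.75
May 13, 247 sold [LIFO — newest first]: 247 @ $9.10 = $2,247.70
May 15, 381 sold [LIFO — newest first]: 232 @ $13.80 + 37 @ $9.10 + 48 @ $8.25 + 64 @ $7.00 = $4,382.30
Total COGS = $3,259.75 + $2,247.70 + $4,382.30 = $9,889.75
Ending inventory: 106 @ $7.00 = $742.00
Check: goods available $10,631.75 = COGS $9,889.75 + ending $742.00

106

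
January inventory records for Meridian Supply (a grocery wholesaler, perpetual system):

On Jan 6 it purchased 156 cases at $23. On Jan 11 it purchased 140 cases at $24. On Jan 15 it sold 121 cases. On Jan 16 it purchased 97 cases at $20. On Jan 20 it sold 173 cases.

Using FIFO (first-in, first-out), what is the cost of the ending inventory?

Jan 15, 121 sold [FIFO — oldest first]: 121 @ $23 = $2,783
Jan 20, 173 sold [FIFO — oldest first]: 35 @ $23 + 138 @ $24 = $4,117
Total COGS = $2,783 + $4,117 = $6,900
Ending inventory: 2 @ $24 + 97 @ $20 = $1,988

Ending inventory = $1,988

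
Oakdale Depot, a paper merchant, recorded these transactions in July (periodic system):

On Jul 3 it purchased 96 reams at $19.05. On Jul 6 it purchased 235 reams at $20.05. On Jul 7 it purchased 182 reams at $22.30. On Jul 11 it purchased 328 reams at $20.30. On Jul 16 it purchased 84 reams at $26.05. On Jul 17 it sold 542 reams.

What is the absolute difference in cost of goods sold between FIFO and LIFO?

FIFO COGS: 96 @ $19.05 + 235 @ $20.05 + 182 @ $22.30 + 29 @ $20.30 = $11,187.85
LIFO COGS: 84 @ $26.05 + 328 @ $20.30 + 130 @ $22.30 = $11,745.60
Difference = |$11,187.85 − $11,745.60| = $557.75

$557.75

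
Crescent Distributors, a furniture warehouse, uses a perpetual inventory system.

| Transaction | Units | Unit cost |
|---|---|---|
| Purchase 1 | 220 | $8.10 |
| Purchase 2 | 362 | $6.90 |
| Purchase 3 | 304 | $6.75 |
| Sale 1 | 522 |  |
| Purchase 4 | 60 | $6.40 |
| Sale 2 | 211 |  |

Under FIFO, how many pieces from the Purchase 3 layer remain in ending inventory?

153

Sale 1 (522) [FIFO — oldest first]: 220 @ $8.10 + 302 @ $6.90 = $3,865.80
Sale 2 (211) [FIFO — oldest first]: 60 @ $6.90 + 151 @ $6.75 = $1,433.25
Total COGS = $3,865.80 + $1,433.25 = $5,299.05
Ending inventory: 153 @ $6.75 + 60 @ $6.40 = $1,416.75
Check: goods available $6,715.80 = COGS $5,299.05 + ending $1,416.75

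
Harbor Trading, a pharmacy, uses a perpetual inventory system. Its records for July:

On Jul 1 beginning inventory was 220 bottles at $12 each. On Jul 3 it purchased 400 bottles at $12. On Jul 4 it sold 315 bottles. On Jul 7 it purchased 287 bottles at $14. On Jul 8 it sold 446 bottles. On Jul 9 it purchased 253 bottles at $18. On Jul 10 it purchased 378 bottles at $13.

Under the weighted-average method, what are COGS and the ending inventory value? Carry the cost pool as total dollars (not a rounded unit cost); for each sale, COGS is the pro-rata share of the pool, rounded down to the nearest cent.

After Jul 1: 220 on hand, pool $2,640.00 (≈ $12.0000 each)
After Jul 3: 620 on hand, pool $7,440.00 (≈ $12.0000 each)
Jul 4, sell 315: 315/620 × $7,440.00 → $3,780.00
After Jul 7: 592 on hand, pool $7,678.00 (≈ $12.9696 each)
Jul 8, sell 446: 446/592 × $7,678.00 → $5,784.43
After Jul 9: 399 on hand, pool $6,447.57 (≈ $16.1593 each)
After Jul 10: 777 on hand, pool $11,361.57 (≈ $14.6224 each)
Total COGS = $3,780.00 + $5,784.43 = $9,564.43
Ending inventory (cost pool remaining) = $11,361.57

COGS = $9,564.43; ending inventory = $11,361.57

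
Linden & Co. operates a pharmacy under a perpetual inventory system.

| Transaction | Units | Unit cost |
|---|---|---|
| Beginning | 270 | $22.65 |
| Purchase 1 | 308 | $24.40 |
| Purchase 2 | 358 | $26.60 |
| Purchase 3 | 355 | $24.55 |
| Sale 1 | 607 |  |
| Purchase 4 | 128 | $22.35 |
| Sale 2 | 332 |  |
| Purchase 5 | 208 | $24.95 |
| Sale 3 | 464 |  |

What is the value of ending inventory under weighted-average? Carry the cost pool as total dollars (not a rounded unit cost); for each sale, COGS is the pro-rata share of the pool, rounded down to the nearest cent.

Ending inventory = $5,489.91

After Beginning: 270 on hand, pool $6,115.50 (≈ $22.6500 each)
After Purchase 1: 578 on hand, pool $13,630.70 (≈ $23.5825 each)
After Purchase 2: 936 on hand, pool $23,153.50 (≈ $24.7366 each)
After Purchase 3: 1291 on hand, pool $31,868.75 (≈ $24.6853 each)
Sale 1, sell 607: 607/1291 × $31,868.75 → $14,983.99
After Purchase 4: 812 on hand, pool $19,745.56 (≈ $24.3172 each)
Sale 2, sell 332: 332/812 × $19,745.56 → $8,073.30
After Purchase 5: 688 on hand, pool $16,861.86 (≈ $24.5085 each)
Sale 3, sell 464: 464/688 × $16,861.86 → $11,371.95
Total COGS = $14,983.99 + $8,073.30 + $11,371.95 = $34,429.24
Ending inventory (cost pool remaining) = $5,489.91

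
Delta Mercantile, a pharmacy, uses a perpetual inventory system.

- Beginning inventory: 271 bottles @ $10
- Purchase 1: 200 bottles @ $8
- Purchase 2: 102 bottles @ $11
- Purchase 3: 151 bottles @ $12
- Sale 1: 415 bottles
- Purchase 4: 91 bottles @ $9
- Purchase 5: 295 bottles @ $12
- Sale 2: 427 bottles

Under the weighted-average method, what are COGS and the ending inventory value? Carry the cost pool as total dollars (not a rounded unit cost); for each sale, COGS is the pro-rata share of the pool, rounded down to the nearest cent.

COGS = $8,729.92; ending inventory = $2,873.08

After Beginning: 271 on hand, pool $2,710.00 (≈ $10.0000 each)
After Purchase 1: 471 on hand, pool $4,310.00 (≈ $9.1507 each)
After Purchase 2: 573 on hand, pool $5,432.00 (≈ $9.4799 each)
After Purchase 3: 724 on hand, pool $7,244.00 (≈ $10.0055 each)
Sale 1, sell 415: 415/724 × $7,244.00 → $4,152.29
After Purchase 4: 400 on hand, pool $3,910.71 (≈ $9.7768 each)
After Purchase 5: 695 on hand, pool $7,450.71 (≈ $10.7204 each)
Sale 2, sell 427: 427/695 × $7,450.71 → $4,577.63
Total COGS = $4,152.29 + $4,577.63 = $8,729.92
Ending inventory (cost pool remaining) = $2,873.08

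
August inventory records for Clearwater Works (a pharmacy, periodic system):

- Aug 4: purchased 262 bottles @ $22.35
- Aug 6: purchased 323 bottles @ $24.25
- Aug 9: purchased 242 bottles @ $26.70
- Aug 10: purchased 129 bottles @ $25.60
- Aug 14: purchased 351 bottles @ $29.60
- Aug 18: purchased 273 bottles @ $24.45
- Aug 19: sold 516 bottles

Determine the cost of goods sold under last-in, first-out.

Aug 19, 516 sold [LIFO — newest first]: 273 @ $24.45 + 243 @ $29.60 = $13,867.65
Ending inventory: 262 @ $22.35 + 323 @ $24.25 + 242 @ $26.70 + 129 @ $25.60 + 108 @ $29.60 = $26,649.05
Check: goods available $40,516.70 = COGS $13,867.65 + ending $26,649.05

COGS = $13,867.65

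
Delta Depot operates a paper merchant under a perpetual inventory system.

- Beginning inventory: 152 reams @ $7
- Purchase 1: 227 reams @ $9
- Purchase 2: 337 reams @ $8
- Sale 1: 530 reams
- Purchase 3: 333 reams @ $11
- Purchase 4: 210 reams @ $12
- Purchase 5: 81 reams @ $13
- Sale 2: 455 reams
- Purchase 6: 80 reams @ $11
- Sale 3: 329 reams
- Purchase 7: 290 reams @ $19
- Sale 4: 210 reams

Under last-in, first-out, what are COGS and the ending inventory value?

Sale 1 (530) [LIFO — newest first]: 337 @ $8 + 193 @ $9 = $4,433
Sale 2 (455) [LIFO — newest first]: 81 @ $13 + 210 @ $12 + 164 @ $11 = $5,377
Sale 3 (329) [LIFO — newest first]: 80 @ $11 + 169 @ $11 + 34 @ $9 + 46 @ $7 = $3,367
Sale 4 (210) [LIFO — newest first]: 210 @ $19 = $3,990
Total COGS = $4,433 + $5,377 + $3,367 + $3,990 = $17,167
Ending inventory: 106 @ $7 + 80 @ $19 = $2,262

COGS = $17,167; ending inventory = $2,262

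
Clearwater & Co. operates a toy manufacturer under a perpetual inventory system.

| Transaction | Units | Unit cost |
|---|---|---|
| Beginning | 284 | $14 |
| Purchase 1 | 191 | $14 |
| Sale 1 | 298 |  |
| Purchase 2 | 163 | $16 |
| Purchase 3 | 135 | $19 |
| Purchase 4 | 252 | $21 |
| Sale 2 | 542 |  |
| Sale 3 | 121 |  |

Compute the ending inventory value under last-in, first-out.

Sale 1 (298) [LIFO — newest first]: 191 @ $14 + 107 @ $14 = $4,172
Sale 2 (542) [LIFO — newest first]: 252 @ $21 + 135 @ $19 + 155 @ $16 = $10,337
Sale 3 (121) [LIFO — newest first]: 8 @ $16 + 113 @ $14 = $1,710
Total COGS = $4,172 + $10,337 + $1,710 = $16,219
Ending inventory: 64 @ $14 = $896
Check: goods available $17,115 = COGS $16,219 + ending $896

Ending inventory = $896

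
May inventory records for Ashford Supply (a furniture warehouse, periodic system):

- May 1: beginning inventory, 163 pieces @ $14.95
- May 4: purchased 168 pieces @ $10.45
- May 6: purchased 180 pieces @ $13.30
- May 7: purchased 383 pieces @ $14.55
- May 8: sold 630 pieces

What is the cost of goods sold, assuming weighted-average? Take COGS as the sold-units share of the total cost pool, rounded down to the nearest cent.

COGS = $8,568.49

May 8, sell 630: 630/894 × $12,159.10 → $8,568.49
Ending inventory (cost pool remaining) = $3,590.61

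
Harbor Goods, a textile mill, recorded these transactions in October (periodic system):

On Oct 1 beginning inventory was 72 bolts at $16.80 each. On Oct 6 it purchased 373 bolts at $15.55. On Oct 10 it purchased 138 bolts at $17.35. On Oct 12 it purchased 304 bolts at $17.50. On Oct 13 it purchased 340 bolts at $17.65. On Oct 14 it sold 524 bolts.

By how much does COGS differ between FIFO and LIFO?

FIFO COGS: 72 @ $16.80 + 373 @ $15.55 + 79 @ $17.35 = $8,380.40
LIFO COGS: 340 @ $17.65 + 184 @ $17.50 = $9,221.00
Difference = |$8,380.40 − $9,221.00| = $840.60

$840.60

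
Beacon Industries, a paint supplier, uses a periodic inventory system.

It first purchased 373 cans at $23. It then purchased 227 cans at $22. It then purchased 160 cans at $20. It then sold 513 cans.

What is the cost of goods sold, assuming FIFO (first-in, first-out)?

COGS = $11,659

Sale 1 (513) [FIFO — oldest first]: 373 @ $23 + 140 @ $22 = $11,659
Ending inventory: 87 @ $22 + 160 @ $20 = $5,114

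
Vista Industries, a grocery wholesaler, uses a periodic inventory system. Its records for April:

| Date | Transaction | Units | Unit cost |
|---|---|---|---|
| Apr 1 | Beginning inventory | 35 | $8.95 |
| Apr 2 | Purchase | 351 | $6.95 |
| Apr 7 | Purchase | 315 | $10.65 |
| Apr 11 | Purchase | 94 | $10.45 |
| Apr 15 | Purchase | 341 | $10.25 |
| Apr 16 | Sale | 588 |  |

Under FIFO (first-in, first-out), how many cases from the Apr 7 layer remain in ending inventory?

113

Apr 16, 588 sold [FIFO — oldest first]: 35 @ $8.95 + 351 @ $6.95 + 202 @ $10.65 = $4,904.00
Ending inventory: 113 @ $10.65 + 94 @ $10.45 + 341 @ $10.25 = $5,681.00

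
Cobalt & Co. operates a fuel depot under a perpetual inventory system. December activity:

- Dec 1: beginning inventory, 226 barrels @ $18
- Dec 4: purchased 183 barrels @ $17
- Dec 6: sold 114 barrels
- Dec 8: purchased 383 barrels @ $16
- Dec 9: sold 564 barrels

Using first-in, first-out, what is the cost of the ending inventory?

Dec 6, 114 sold [FIFO — oldest first]: 114 @ $18 = $2,052
Dec 9, 564 sold [FIFO — oldest first]: 112 @ $18 + 183 @ $17 + 269 @ $16 = $9,431
Total COGS = $2,052 + $9,431 = $11,483
Ending inventory: 114 @ $16 = $1,824

Ending inventory = $1,824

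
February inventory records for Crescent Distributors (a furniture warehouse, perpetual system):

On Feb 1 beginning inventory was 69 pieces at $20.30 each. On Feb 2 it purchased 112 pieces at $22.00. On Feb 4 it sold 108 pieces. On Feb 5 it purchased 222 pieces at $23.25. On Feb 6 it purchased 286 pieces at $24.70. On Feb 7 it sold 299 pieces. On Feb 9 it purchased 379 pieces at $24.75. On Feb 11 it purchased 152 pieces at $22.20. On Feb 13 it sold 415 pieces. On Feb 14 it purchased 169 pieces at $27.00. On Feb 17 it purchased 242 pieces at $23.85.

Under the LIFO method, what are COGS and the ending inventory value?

COGS = $19,626.10; ending inventory = $19,553.65

Feb 4, 108 sold [LIFO — newest first]: 108 @ $22.00 = $2,376.00
Feb 7, 299 sold [LIFO — newest first]: 286 @ $24.70 + 13 @ $23.25 = $7,366.45
Feb 13, 415 sold [LIFO — newest first]: 152 @ $22.20 + 263 @ $24.75 = $9,883.65
Total COGS = $2,376.00 + $7,366.45 + $9,883.65 = $19,626.10
Ending inventory: 69 @ $20.30 + 4 @ $22.00 + 209 @ $23.25 + 116 @ $24.75 + 169 @ $27.00 + 242 @ $23.85 = $19,553.65
Check: goods available $39,179.75 = COGS $19,626.10 + ending $19,553.65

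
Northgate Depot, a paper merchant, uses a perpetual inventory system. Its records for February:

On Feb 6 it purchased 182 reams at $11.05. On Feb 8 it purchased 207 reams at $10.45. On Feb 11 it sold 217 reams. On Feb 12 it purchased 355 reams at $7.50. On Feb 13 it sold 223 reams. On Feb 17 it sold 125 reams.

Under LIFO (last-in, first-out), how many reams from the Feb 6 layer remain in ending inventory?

172

Feb 11, 217 sold [LIFO — newest first]: 207 @ $10.45 + 10 @ $11.05 = $2,273.65
Feb 13, 223 sold [LIFO — newest first]: 223 @ $7.50 = $1,672.50
Feb 17, 125 sold [LIFO — newest first]: 125 @ $7.50 = $937.50
Total COGS = $2,273.65 + $1,672.50 + $937.50 = $4,883.65
Ending inventory: 172 @ $11.05 + 7 @ $7.50 = $1,953.10
Check: goods available $6,836.75 = COGS $4,883.65 + ending $1,953.10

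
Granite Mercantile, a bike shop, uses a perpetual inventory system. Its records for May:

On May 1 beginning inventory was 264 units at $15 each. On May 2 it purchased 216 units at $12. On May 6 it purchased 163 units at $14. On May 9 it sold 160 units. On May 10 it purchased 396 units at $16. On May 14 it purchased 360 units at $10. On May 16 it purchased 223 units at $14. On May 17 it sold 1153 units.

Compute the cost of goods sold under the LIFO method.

COGS = $17,392

May 9, 160 sold [LIFO — newest first]: 160 @ $14 = $2,240
May 17, 1153 sold [LIFO — newest first]: 223 @ $14 + 360 @ $10 + 396 @ $16 + 3 @ $14 + 171 @ $12 = $15,152
Total COGS = $2,240 + $15,152 = $17,392
Ending inventory: 264 @ $15 + 45 @ $12 = $4,500
Check: goods available $21,892 = COGS $17,392 + ending $4,500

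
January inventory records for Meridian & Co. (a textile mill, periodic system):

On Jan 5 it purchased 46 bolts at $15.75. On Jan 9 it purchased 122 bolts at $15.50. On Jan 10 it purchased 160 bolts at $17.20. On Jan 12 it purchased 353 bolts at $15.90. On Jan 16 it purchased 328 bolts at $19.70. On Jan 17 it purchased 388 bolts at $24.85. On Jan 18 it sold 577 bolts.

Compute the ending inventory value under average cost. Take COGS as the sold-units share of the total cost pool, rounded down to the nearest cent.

Jan 18, sell 577: 577/1397 × $27,083.60 → $11,186.28
Ending inventory (cost pool remaining) = $15,897.32

Ending inventory = $15,897.32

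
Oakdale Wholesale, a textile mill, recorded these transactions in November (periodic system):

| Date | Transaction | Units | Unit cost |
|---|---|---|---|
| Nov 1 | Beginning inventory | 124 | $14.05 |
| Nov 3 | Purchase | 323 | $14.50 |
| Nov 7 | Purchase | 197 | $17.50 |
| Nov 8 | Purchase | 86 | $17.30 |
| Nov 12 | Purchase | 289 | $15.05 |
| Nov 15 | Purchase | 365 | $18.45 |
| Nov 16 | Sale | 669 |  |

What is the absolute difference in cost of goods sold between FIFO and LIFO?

$1,037.50

FIFO COGS: 124 @ $14.05 + 323 @ $14.50 + 197 @ $17.50 + 25 @ $17.30 = $10,305.70
LIFO COGS: 365 @ $18.45 + 289 @ $15.05 + 15 @ $17.30 = $11,343.20
Difference = |$10,305.70 − $11,343.20| = $1,037.50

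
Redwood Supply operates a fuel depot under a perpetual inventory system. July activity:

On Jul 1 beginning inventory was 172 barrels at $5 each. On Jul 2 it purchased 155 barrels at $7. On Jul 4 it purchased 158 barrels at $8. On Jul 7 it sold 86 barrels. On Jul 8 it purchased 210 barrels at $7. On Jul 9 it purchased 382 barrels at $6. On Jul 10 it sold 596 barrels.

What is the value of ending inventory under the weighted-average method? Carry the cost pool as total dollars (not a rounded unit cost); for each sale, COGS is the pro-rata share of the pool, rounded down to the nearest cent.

Ending inventory = $2,551.76

After Jul 1: 172 on hand, pool $860.00 (≈ $5.0000 each)
After Jul 2: 327 on hand, pool $1,945.00 (≈ $5.9480 each)
After Jul 4: 485 on hand, pool $3,209.00 (≈ $6.6165 each)
Jul 7, sell 86: 86/485 × $3,209.00 → $569.01
After Jul 8: 609 on hand, pool $4,109.99 (≈ $6.7488 each)
After Jul 9: 991 on hand, pool $6,401.99 (≈ $6.4601 each)
Jul 10, sell 596: 596/991 × $6,401.99 → $3,850.23
Total COGS = $569.01 + $3,850.23 = $4,419.24
Ending inventory (cost pool remaining) = $2,551.76
Check: goods available $6,971.00 = COGS $4,419.24 + ending $2,551.76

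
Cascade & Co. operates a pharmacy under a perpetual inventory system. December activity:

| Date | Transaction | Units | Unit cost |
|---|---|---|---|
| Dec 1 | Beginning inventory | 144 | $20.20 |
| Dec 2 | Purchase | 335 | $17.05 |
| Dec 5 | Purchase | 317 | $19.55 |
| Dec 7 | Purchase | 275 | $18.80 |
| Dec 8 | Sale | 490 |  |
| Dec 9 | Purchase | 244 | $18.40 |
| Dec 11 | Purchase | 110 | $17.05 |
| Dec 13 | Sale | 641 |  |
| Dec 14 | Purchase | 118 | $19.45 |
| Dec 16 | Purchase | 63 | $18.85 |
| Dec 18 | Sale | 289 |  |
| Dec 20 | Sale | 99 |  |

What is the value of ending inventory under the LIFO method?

Dec 8, 490 sold [LIFO — newest first]: 275 @ $18.80 + 215 @ $19.55 = $9,373.25
Dec 13, 641 sold [LIFO — newest first]: 110 @ $17.05 + 244 @ $18.40 + 102 @ $19.55 + 185 @ $17.05 = $11,513.45
Dec 18, 289 sold [LIFO — newest first]: 63 @ $18.85 + 118 @ $19.45 + 108 @ $17.05 = $5,324.05
Dec 20, 99 sold [LIFO — newest first]: 42 @ $17.05 + 57 @ $20.20 = $1,867.50
Total COGS = $9,373.25 + $11,513.45 + $5,324.05 + $1,867.50 = $28,078.25
Ending inventory: 87 @ $20.20 = $1,757.40

Ending inventory = $1,757.40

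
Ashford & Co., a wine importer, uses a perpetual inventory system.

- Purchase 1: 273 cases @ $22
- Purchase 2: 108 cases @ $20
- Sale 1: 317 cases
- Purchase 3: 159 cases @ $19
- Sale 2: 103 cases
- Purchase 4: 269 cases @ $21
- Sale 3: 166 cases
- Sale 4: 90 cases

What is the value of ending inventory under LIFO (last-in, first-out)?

Sale 1 (317) [LIFO — newest first]: 108 @ $20 + 209 @ $22 = $6,758
Sale 2 (103) [LIFO — newest first]: 103 @ $19 = $1,957
Sale 3 (166) [LIFO — newest first]: 166 @ $21 = $3,486
Sale 4 (90) [LIFO — newest first]: 90 @ $21 = $1,890
Total COGS = $6,758 + $1,957 + $3,486 + $1,890 = $14,091
Ending inventory: 64 @ $22 + 56 @ $19 + 13 @ $21 = $2,745
Check: goods available $16,836 = COGS $14,091 + ending $2,745

Ending inventory = $2,745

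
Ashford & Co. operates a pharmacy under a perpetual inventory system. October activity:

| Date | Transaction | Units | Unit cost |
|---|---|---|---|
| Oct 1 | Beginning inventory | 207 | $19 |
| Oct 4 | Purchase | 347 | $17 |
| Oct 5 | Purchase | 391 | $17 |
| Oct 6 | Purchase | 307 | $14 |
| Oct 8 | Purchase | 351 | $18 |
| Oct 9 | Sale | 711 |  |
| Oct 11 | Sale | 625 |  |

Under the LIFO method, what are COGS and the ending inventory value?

Oct 9, 711 sold [LIFO — newest first]: 351 @ $18 + 307 @ $14 + 53 @ $17 = $11,517
Oct 11, 625 sold [LIFO — newest first]: 338 @ $17 + 287 @ $17 = $10,625
Total COGS = $11,517 + $10,625 = $22,142
Ending inventory: 207 @ $19 + 60 @ $17 = $4,953

COGS = $22,142; ending inventory = $4,953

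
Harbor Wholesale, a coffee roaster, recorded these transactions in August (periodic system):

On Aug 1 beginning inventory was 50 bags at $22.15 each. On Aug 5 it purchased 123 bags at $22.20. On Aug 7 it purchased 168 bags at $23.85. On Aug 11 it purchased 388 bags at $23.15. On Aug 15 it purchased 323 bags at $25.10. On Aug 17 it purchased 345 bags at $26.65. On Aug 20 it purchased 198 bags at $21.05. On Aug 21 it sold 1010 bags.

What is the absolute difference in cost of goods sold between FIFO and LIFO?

FIFO COGS: 50 @ $22.15 + 123 @ $22.20 + 168 @ $23.85 + 388 @ $23.15 + 281 @ $25.10 = $23,880.20
LIFO COGS: 198 @ $21.05 + 345 @ $26.65 + 323 @ $25.10 + 144 @ $23.15 = $24,803.05
Difference = |$23,880.20 − $24,803.05| = $922.85

$922.85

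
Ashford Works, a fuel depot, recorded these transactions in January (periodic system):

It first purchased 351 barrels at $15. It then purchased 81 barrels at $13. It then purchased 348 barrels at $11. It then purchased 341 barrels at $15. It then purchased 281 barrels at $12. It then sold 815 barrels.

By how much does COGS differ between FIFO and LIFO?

FIFO COGS: 351 @ $15 + 81 @ $13 + 348 @ $11 + 35 @ $15 = $10,671
LIFO COGS: 281 @ $12 + 341 @ $15 + 193 @ $11 = $10,610
Difference = |$10,671 − $10,610| = $61

$61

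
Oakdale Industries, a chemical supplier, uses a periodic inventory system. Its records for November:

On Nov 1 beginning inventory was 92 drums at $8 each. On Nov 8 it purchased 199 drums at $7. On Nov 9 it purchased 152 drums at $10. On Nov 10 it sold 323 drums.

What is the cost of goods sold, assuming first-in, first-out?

Nov 10, 323 sold [FIFO — oldest first]: 92 @ $8 + 199 @ $7 + 32 @ $10 = $2,449
Ending inventory: 120 @ $10 = $1,200

COGS = $2,449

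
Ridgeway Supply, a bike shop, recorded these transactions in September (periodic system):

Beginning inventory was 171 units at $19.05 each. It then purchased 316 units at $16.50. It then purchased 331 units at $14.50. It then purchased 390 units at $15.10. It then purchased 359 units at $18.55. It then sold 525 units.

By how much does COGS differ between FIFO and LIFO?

$143.50

FIFO COGS: 171 @ $19.05 + 316 @ $16.50 + 38 @ $14.50 = $9,022.55
LIFO COGS: 359 @ $18.55 + 166 @ $15.10 = $9,166.05
Difference = |$9,022.55 − $9,166.05| = $143.50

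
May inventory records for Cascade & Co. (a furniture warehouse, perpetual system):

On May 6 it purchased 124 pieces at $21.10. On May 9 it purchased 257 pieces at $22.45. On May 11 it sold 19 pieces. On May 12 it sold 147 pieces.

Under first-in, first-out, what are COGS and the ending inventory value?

May 11, 19 sold [FIFO — oldest first]: 19 @ $21.10 = $400.90
May 12, 147 sold [FIFO — oldest first]: 105 @ $21.10 + 42 @ $22.45 = $3,158.40
Total COGS = $400.90 + $3,158.40 = $3,559.30
Ending inventory: 215 @ $22.45 = $4,826.75
Check: goods available $8,386.05 = COGS $3,559.30 + ending $4,826.75

COGS = $3,559.30; ending inventory = $4,826.75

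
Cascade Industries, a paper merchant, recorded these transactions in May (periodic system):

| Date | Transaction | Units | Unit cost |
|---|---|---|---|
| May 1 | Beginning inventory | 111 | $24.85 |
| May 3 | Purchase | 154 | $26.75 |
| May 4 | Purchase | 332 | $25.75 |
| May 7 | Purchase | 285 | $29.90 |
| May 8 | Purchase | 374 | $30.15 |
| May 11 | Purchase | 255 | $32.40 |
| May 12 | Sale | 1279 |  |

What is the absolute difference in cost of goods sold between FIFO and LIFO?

FIFO COGS: 111 @ $24.85 + 154 @ $26.75 + 332 @ $25.75 + 285 @ $29.90 + 374 @ $30.15 + 23 @ $32.40 = $35,969.65
LIFO COGS: 255 @ $32.40 + 374 @ $30.15 + 285 @ $29.90 + 332 @ $25.75 + 33 @ $26.75 = $37,491.35
Difference = |$35,969.65 − $37,491.35| = $1,521.70

$1,521.70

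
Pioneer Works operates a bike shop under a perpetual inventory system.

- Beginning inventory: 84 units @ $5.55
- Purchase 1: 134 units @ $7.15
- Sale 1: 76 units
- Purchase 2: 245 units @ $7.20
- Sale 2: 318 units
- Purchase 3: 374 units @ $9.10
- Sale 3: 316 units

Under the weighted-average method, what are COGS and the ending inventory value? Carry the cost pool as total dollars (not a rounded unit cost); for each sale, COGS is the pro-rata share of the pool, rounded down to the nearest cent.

COGS = $5,478.42; ending inventory = $1,113.28

After Beginning: 84 on hand, pool $466.20 (≈ $5.5500 each)
After Purchase 1: 218 on hand, pool $1,424.30 (≈ $6.5335 each)
Sale 1, sell 76: 76/218 × $1,424.30 → $496.54
After Purchase 2: 387 on hand, pool $2,691.76 (≈ $6.9555 each)
Sale 2, sell 318: 318/387 × $2,691.76 → $2,211.83
After Purchase 3: 443 on hand, pool $3,883.33 (≈ $8.7660 each)
Sale 3, sell 316: 316/443 × $3,883.33 → $2,770.05
Total COGS = $496.54 + $2,211.83 + $2,770.05 = $5,478.42
Ending inventory (cost pool remaining) = $1,113.28
Check: goods available $6,591.70 = COGS $5,478.42 + ending $1,113.28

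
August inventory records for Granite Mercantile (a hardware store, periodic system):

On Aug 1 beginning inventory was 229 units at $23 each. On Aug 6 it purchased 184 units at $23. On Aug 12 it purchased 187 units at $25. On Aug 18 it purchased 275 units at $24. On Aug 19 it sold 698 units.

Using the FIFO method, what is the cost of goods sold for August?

COGS = $16,526

Aug 19, 698 sold [FIFO — oldest first]: 229 @ $23 + 184 @ $23 + 187 @ $25 + 98 @ $24 = $16,526
Ending inventory: 177 @ $24 = $4,248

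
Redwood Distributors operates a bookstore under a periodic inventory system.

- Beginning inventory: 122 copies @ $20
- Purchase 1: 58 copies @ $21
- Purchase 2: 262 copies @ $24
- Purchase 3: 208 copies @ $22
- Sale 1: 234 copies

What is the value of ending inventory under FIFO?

Sale 1 (234) [FIFO — oldest first]: 122 @ $20 + 58 @ $21 + 54 @ $24 = $4,954
Ending inventory: 208 @ $24 + 208 @ $22 = $9,568

Ending inventory = $9,568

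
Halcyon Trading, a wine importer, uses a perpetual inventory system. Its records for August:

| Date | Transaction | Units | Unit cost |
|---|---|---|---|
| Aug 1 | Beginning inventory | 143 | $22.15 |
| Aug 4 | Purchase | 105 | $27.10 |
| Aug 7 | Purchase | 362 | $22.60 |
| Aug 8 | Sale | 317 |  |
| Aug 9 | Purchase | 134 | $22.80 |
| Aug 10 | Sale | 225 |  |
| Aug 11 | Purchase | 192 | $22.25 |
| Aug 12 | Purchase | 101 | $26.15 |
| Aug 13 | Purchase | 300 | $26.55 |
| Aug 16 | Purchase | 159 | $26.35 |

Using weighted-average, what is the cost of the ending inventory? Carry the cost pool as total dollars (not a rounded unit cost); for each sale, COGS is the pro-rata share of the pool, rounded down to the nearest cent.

After Aug 1: 143 on hand, pool $3,167.45 (≈ $22.1500 each)
After Aug 4: 248 on hand, pool $6,012.95 (≈ $24.2458 each)
After Aug 7: 610 on hand, pool $14,194.15 (≈ $23.2691 each)
Aug 8, sell 317: 317/610 × $14,194.15 → $7,376.30
After Aug 9: 427 on hand, pool $9,873.05 (≈ $23.1219 each)
Aug 10, sell 225: 225/427 × $9,873.05 → $5,202.42
After Aug 11: 394 on hand, pool $8,942.63 (≈ $22.6970 each)
After Aug 12: 495 on hand, pool $11,583.78 (≈ $23.4016 each)
After Aug 13: 795 on hand, pool $19,548.78 (≈ $24.5897 each)
After Aug 16: 954 on hand, pool $23,738.43 (≈ $24.8831 each)
Total COGS = $7,376.30 + $5,202.42 = $12,578.72
Ending inventory (cost pool remaining) = $23,738.43

Ending inventory = $23,738.43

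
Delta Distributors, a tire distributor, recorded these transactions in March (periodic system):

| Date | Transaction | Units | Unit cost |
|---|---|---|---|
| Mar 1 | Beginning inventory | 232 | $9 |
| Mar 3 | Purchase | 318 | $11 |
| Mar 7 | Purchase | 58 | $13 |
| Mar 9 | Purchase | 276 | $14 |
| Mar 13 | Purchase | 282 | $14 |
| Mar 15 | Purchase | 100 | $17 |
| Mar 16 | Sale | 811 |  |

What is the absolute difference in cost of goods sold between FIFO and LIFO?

$2,129

FIFO COGS: 232 @ $9 + 318 @ $11 + 58 @ $13 + 203 @ $14 = $9,182
LIFO COGS: 100 @ $17 + 282 @ $14 + 276 @ $14 + 58 @ $13 + 95 @ $11 = $11,311
Difference = |$9,182 − $11,311| = $2,129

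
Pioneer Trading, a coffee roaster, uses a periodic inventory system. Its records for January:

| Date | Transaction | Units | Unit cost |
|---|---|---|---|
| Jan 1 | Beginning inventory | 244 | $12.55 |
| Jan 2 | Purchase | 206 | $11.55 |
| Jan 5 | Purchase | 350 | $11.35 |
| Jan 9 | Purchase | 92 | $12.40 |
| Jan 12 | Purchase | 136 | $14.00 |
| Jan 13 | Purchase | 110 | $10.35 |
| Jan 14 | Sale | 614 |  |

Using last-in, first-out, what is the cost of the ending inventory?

Jan 14, 614 sold [LIFO — newest first]: 110 @ $10.35 + 136 @ $14.00 + 92 @ $12.40 + 276 @ $11.35 = $7,315.90
Ending inventory: 244 @ $12.55 + 206 @ $11.55 + 74 @ $11.35 = $6,281.40

Ending inventory = $6,281.40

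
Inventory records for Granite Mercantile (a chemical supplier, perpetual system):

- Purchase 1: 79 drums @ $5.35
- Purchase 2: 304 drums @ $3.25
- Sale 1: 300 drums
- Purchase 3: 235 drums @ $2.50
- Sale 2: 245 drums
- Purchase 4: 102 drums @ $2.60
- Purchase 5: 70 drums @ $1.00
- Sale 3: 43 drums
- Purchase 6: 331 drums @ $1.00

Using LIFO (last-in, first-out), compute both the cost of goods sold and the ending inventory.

COGS = $1,650.60; ending inventory = $1,013.75

Sale 1 (300) [LIFO — newest first]: 300 @ $3.25 = $975.00
Sale 2 (245) [LIFO — newest first]: 235 @ $2.50 + 4 @ $3.25 + 6 @ $5.35 = $632.60
Sale 3 (43) [LIFO — newest first]: 43 @ $1.00 = $43.00
Total COGS = $975.00 + $632.60 + $43.00 = $1,650.60
Ending inventory: 73 @ $5.35 + 102 @ $2.60 + 27 @ $1.00 + 331 @ $1.00 = $1,013.75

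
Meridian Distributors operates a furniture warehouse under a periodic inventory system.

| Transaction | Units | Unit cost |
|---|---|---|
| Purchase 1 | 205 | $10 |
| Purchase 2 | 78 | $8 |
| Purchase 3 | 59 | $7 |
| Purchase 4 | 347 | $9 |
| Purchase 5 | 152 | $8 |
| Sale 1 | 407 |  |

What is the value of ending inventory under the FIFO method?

Sale 1 (407) [FIFO — oldest first]: 205 @ $10 + 78 @ $8 + 59 @ $7 + 65 @ $9 = $3,672
Ending inventory: 282 @ $9 + 152 @ $8 = $3,754

Ending inventory = $3,754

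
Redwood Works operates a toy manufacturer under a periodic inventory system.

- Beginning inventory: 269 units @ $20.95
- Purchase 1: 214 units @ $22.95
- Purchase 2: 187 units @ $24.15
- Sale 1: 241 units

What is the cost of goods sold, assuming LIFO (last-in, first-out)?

Sale 1 (241) [LIFO — newest first]: 187 @ $24.15 + 54 @ $22.95 = $5,755.35
Ending inventory: 269 @ $20.95 + 160 @ $22.95 = $9,307.55

COGS = $5,755.35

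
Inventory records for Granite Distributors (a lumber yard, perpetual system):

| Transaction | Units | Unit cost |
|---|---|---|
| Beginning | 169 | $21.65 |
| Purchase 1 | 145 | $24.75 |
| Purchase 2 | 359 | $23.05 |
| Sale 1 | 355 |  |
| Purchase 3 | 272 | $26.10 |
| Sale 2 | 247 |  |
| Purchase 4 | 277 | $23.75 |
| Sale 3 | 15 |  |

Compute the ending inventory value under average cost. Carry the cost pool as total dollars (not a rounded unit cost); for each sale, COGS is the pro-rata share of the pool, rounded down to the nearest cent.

After Beginning: 169 on hand, pool $3,658.85 (≈ $21.6500 each)
After Purchase 1: 314 on hand, pool $7,247.60 (≈ $23.0815 each)
After Purchase 2: 673 on hand, pool $15,522.55 (≈ $23.0647 each)
Sale 1, sell 355: 355/673 × $15,522.55 → $8,187.97
After Purchase 3: 590 on hand, pool $14,433.78 (≈ $24.4640 each)
Sale 2, sell 247: 247/590 × $14,433.78 → $6,042.61
After Purchase 4: 620 on hand, pool $14,969.92 (≈ $24.1450 each)
Sale 3, sell 15: 15/620 × $14,969.92 → $362.17
Total COGS = $8,187.97 + $6,042.61 + $362.17 = $14,592.75
Ending inventory (cost pool remaining) = $14,607.75

Ending inventory = $14,607.75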